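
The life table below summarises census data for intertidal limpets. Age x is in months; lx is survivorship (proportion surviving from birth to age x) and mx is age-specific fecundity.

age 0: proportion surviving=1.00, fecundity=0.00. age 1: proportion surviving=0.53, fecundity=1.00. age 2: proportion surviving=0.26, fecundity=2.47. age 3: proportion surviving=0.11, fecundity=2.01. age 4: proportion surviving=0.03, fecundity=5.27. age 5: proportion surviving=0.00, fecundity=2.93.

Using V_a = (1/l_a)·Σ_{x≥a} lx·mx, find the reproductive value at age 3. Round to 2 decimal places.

lx·mx for x ≥ 3: 0.2211, 0.1581, 0 → sum = 0.3792
V_3 = 0.3792 / l_3 = 0.3792 / 0.11 = 3.447273… → 3.45

3.45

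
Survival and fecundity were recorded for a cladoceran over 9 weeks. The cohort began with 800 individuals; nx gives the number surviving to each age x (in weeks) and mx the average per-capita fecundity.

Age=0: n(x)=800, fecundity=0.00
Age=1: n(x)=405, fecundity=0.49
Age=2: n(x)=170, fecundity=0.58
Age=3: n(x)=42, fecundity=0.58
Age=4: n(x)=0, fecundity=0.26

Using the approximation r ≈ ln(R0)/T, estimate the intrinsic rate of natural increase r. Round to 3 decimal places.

-0.625

lx = nx/n0 = nx/800: 1, 0.50625, 0.2125, 0.0525, 0
R0 = Σ lx·mx = 0 + 0.24806… + 0.12325… + 0.03045… + 0 = 0.401763…
Σ x·lx·mx = 0.585913…; T = 0.585913…/0.401763… = 1.45836…
r ≈ ln(R0)/T = ln(0.401763…)/1.45836… = -0.62529… → -0.625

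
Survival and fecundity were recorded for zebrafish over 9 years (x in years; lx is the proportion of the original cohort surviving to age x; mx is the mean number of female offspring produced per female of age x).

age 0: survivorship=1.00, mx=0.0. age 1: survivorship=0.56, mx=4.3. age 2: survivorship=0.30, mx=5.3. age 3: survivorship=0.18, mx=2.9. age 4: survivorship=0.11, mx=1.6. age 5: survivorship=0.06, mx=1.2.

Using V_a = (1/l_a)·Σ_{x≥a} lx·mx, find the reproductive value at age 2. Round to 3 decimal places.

lx·mx for x ≥ 2: 1.59, 0.522, 0.176, 0.072 → sum = 2.36
V_2 = 2.36 / l_2 = 2.36 / 0.3 = 7.866667… → 7.867

7.867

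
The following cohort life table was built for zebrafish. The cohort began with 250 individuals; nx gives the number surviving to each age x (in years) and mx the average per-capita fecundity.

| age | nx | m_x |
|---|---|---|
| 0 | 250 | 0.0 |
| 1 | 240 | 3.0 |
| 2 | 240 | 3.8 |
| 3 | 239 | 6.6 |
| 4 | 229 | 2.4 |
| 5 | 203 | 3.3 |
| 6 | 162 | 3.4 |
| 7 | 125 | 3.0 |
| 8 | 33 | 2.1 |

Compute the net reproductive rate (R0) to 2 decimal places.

21.70

lx = nx/n0 = nx/250: 1, 0.96, 0.96, 0.956, 0.916, 0.812, 0.648, 0.5, 0.132
lx·mx by age: 0, 2.88, 3.648, 6.3096, 2.1984, 2.6796, 2.2032, 1.5, 0.2772
R0 = Σ lx·mx = 21.696 → 21.70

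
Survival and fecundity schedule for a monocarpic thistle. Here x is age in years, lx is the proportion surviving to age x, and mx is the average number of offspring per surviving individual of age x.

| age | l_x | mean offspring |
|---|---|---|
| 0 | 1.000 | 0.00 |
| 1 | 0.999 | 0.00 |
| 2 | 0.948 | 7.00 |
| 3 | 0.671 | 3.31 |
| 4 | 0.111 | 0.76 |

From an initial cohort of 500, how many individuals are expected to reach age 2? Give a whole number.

474

Expected survivors = N0 · l_2 = 500 × 0.948 = 474 → 474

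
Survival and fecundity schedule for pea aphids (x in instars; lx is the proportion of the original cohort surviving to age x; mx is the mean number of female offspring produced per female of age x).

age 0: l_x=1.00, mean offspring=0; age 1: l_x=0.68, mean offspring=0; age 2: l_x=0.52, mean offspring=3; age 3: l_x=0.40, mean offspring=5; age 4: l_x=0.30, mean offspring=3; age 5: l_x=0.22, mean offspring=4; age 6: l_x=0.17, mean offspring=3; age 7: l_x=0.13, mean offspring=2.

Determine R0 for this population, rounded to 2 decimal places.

6.11

lx·mx by age: 0, 0, 1.56, 2, 0.9, 0.88, 0.51, 0.26
R0 = Σ lx·mx = 6.11 → 6.11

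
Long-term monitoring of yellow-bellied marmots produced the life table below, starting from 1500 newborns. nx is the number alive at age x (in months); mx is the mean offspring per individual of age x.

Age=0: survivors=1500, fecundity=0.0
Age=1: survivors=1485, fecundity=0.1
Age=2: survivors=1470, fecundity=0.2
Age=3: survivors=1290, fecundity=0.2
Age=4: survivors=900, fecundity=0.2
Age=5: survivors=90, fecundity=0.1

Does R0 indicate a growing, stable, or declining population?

declining

lx = nx/n0 = nx/1500: 1, 0.99, 0.98, 0.86, 0.6, 0.06
R0 = Σ lx·mx = 0 + 0.099 + 0.196 + 0.172 + 0.12 + 0.006 = 0.593
R0 < 1, so the population is declining.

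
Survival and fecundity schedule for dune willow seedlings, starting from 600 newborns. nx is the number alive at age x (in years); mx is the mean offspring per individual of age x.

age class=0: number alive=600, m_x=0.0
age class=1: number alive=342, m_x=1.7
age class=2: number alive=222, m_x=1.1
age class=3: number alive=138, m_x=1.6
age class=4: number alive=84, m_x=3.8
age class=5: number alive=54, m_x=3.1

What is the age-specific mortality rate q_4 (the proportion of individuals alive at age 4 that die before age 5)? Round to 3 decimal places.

0.357

lx = nx/n0 = nx/600: 1, 0.57, 0.37, 0.23, 0.14, 0.09
q_4 = (l_4 − l_5) / l_4 = (0.14 − 0.09) / 0.14
     = 0.05 / 0.14 = 0.357143… → 0.357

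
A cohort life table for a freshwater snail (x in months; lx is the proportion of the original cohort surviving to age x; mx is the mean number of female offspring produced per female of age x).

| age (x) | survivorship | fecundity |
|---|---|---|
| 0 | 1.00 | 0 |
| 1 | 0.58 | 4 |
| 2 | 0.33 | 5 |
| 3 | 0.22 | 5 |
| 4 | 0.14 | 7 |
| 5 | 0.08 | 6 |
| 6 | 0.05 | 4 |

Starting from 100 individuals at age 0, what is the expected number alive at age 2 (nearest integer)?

Expected survivors = N0 · l_2 = 100 × 0.33 = 33 → 33

33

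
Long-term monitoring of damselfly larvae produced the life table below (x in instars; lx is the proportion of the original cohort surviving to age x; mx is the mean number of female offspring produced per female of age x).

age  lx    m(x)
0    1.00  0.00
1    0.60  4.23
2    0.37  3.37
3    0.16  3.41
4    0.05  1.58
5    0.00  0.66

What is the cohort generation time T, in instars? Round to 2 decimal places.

lx·mx: 0, 2.538, 1.2469, 0.5456, 0.079, 0 → R0 = 4.4095
x·lx·mx: 0, 2.538, 2.4938, 1.6368, 0.316, 0 → Σ = 6.9846
T = 6.9846 / 4.4095 = 1.583989… → 1.58

1.58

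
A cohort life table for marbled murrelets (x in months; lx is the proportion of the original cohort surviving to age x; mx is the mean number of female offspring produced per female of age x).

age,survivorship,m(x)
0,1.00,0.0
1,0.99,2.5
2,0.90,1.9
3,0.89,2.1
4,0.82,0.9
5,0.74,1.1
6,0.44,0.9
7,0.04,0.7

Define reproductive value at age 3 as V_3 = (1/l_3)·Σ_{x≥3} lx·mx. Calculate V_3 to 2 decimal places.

4.32

lx·mx for x ≥ 3: 1.869, 0.738, 0.814, 0.396, 0.028 → sum = 3.845
V_3 = 3.845 / l_3 = 3.845 / 0.89 = 4.320225… → 4.32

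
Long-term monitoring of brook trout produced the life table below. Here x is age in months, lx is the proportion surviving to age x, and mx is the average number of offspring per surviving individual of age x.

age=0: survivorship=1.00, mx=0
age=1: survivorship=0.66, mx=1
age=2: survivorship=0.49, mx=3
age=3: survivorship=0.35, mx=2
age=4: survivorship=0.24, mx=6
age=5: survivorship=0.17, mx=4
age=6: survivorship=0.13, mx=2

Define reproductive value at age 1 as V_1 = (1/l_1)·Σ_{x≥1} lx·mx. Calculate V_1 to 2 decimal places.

lx·mx for x ≥ 1: 0.66, 1.47, 0.7, 1.44, 0.68, 0.26 → sum = 5.21
V_1 = 5.21 / l_1 = 5.21 / 0.66 = 7.893939… → 7.89

7.89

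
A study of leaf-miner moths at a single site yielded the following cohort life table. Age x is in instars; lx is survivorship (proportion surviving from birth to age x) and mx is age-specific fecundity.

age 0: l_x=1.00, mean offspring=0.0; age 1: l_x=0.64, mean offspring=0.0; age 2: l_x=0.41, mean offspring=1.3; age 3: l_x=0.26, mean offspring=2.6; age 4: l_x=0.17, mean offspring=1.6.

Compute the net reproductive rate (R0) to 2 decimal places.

1.48

lx·mx by age: 0, 0, 0.533, 0.676, 0.272
R0 = Σ lx·mx = 1.481 → 1.48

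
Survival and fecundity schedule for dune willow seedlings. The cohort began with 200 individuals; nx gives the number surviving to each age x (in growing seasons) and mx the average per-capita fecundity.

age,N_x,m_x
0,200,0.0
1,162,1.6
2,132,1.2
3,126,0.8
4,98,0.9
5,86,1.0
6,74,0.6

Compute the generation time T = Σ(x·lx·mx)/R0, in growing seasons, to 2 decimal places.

lx = nx/n0 = nx/200: 1, 0.81, 0.66, 0.63, 0.49, 0.43, 0.37
lx·mx: 0, 1.296, 0.792, 0.504, 0.441, 0.43, 0.222 → R0 = 3.685
x·lx·mx: 0, 1.296, 1.584, 1.512, 1.764, 2.15, 1.332 → Σ = 9.638
T = 9.638 / 3.685 = 2.615468… → 2.62

2.62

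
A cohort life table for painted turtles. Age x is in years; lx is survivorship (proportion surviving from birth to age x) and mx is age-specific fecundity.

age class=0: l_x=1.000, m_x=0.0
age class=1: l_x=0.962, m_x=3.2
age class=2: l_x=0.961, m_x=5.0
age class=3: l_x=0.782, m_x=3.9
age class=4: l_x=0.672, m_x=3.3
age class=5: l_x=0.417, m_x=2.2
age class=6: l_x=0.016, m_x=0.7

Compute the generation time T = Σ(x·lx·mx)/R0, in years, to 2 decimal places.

2.51

lx·mx: 0, 3.0784, 4.805, 3.0498, 2.2176, 0.9174, 0.0112 → R0 = 14.0794
x·lx·mx: 0, 3.0784, 9.61, 9.1494, 8.8704, 4.587, 0.0672 → Σ = 35.3624
T = 35.3624 / 14.0794 = 2.511641… → 2.51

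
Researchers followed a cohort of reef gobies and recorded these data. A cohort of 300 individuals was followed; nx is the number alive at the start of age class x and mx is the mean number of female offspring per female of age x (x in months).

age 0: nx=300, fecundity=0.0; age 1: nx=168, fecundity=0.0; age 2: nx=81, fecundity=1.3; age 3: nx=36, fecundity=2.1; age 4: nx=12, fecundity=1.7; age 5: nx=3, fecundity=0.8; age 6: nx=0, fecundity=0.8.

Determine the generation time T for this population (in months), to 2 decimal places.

2.61

lx = nx/n0 = nx/300: 1, 0.56, 0.27, 0.12, 0.04, 0.01, 0
lx·mx: 0, 0, 0.351, 0.252, 0.068, 0.008, 0 → R0 = 0.679
x·lx·mx: 0, 0, 0.702, 0.756, 0.272, 0.04, 0 → Σ = 1.77
T = 1.77 / 0.679 = 2.606775… → 2.61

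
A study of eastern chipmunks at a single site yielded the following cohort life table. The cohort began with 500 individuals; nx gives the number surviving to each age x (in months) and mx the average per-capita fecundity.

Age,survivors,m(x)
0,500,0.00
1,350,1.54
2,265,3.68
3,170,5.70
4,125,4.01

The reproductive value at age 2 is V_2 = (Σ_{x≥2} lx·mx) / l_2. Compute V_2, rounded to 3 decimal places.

9.228

lx = nx/n0 = nx/500: 1, 0.7, 0.53, 0.34, 0.25
lx·mx for x ≥ 2: 1.9504, 1.938, 1.0025 → sum = 4.8909
V_2 = 4.8909 / l_2 = 4.8909 / 0.53 = 9.228113… → 9.228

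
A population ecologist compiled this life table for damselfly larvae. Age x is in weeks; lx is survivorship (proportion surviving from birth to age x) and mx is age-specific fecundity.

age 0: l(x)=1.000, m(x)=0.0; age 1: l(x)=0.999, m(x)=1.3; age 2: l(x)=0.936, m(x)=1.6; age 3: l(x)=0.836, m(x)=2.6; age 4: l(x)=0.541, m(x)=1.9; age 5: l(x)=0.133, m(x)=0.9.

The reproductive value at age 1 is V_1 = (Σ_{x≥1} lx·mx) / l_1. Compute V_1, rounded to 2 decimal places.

lx·mx for x ≥ 1: 1.2987, 1.4976, 2.1736, 1.0279, 0.1197 → sum = 6.1175
V_1 = 6.1175 / l_1 = 6.1175 / 0.999 = 6.123624… → 6.12

6.12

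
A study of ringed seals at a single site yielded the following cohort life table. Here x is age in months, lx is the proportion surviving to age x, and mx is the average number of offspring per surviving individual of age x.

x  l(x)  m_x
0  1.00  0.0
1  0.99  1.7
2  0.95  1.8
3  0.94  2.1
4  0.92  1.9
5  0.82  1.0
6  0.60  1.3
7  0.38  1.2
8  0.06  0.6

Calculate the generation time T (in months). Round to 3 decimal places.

3.288

lx·mx: 0, 1.683, 1.71, 1.974, 1.748, 0.82, 0.78, 0.456, 0.036 → R0 = 9.207
x·lx·mx: 0, 1.683, 3.42, 5.922, 6.992, 4.1, 4.68, 3.192, 0.288 → Σ = 30.277
T = 30.277 / 9.207 = 3.288476… → 3.288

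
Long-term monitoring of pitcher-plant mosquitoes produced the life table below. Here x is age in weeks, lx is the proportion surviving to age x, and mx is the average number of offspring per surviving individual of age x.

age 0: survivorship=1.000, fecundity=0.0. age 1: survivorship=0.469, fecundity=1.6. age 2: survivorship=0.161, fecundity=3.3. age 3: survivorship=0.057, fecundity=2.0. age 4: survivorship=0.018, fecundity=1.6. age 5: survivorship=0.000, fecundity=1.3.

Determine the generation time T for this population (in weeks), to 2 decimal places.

lx·mx: 0, 0.7504, 0.5313, 0.114, 0.0288, 0 → R0 = 1.4245
x·lx·mx: 0, 0.7504, 1.0626, 0.342, 0.1152, 0 → Σ = 2.2702
T = 2.2702 / 1.4245 = 1.593682… → 1.59

1.59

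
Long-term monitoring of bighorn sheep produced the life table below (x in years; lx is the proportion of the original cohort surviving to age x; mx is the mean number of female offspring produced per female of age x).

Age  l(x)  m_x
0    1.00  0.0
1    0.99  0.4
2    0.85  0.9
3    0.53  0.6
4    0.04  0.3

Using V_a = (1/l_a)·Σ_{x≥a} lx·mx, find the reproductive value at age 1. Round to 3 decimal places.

lx·mx for x ≥ 1: 0.396, 0.765, 0.318, 0.012 → sum = 1.491
V_1 = 1.491 / l_1 = 1.491 / 0.99 = 1.506061… → 1.506

1.506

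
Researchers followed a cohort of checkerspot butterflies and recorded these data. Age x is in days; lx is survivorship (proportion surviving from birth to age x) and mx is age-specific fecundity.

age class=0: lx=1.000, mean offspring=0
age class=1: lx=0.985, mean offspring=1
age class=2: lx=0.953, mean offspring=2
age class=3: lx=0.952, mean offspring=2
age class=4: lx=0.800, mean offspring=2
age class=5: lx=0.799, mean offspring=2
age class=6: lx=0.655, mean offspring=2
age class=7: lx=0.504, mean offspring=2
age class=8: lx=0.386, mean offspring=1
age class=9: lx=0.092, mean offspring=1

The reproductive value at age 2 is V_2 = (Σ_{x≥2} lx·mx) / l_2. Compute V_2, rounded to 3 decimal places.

10.288

lx·mx for x ≥ 2: 1.906, 1.904, 1.6, 1.598, 1.31, 1.008, 0.386, 0.092 → sum = 9.804
V_2 = 9.804 / l_2 = 9.804 / 0.953 = 10.287513… → 10.288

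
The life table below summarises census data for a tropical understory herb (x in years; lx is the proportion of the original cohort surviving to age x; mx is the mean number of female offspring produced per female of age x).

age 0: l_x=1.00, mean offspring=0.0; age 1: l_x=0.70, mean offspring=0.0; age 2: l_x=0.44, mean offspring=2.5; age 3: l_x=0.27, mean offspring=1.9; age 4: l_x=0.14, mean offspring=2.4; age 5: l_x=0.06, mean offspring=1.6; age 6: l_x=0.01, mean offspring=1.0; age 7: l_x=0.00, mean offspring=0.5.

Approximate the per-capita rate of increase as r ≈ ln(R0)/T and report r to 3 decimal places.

0.263

R0 = Σ lx·mx = 0 + 0 + 1.1 + 0.513 + 0.336 + 0.096 + 0.01 + 0 = 2.055
Σ x·lx·mx = 5.623; T = 5.623/2.055 = 2.73625…
r ≈ ln(R0)/T = ln(2.055)/2.73625… = 0.26323… → 0.263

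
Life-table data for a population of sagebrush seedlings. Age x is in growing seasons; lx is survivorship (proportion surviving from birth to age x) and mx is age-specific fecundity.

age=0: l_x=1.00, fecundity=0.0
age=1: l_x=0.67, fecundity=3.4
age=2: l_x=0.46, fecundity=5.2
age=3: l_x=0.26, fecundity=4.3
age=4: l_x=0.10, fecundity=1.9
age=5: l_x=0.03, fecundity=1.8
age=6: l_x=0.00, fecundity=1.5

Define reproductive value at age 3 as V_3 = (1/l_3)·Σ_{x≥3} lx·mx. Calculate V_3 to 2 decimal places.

lx·mx for x ≥ 3: 1.118, 0.19, 0.054, 0 → sum = 1.362
V_3 = 1.362 / l_3 = 1.362 / 0.26 = 5.238462… → 5.24

5.24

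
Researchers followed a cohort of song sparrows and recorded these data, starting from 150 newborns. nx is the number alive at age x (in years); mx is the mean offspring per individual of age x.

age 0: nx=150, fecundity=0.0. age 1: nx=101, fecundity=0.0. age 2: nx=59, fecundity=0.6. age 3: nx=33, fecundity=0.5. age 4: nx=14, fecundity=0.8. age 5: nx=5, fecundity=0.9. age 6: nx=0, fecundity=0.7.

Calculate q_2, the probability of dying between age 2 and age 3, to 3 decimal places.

0.441

lx = nx/n0 = nx/150: 1, 0.67333…, 0.39333…, 0.22, 0.09333…, 0.03333…, 0
q_2 = (l_2 − l_3) / l_2 = (0.393333… − 0.22) / 0.393333…
     = 0.173333… / 0.393333… = 0.440678… → 0.441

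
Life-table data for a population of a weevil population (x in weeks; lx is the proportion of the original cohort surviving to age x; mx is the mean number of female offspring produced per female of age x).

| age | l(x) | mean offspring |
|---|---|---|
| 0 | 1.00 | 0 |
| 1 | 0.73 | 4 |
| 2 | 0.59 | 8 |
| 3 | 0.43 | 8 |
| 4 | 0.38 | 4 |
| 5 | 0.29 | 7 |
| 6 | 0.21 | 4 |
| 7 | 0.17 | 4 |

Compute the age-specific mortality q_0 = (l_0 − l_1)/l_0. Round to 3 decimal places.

0.270

q_0 = (l_0 − l_1) / l_0 = (1 − 0.73) / 1
     = 0.27 / 1 = 0.27 → 0.270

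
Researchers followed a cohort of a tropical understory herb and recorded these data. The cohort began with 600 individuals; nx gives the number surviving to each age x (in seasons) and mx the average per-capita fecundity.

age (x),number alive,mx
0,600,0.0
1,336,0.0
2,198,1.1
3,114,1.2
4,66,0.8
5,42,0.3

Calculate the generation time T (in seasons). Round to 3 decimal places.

2.667

lx = nx/n0 = nx/600: 1, 0.56, 0.33, 0.19, 0.11, 0.07
lx·mx: 0, 0, 0.363, 0.228, 0.088, 0.021 → R0 = 0.7
x·lx·mx: 0, 0, 0.726, 0.684, 0.352, 0.105 → Σ = 1.867
T = 1.867 / 0.7 = 2.667143… → 2.667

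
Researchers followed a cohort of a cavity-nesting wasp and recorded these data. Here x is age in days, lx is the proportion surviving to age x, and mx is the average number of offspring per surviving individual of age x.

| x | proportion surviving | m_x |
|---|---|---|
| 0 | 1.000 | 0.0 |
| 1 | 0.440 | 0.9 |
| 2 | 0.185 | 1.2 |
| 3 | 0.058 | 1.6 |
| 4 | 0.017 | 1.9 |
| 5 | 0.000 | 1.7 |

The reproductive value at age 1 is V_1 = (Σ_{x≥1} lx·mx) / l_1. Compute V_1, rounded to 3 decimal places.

lx·mx for x ≥ 1: 0.396, 0.222, 0.0928, 0.0323, 0 → sum = 0.7431
V_1 = 0.7431 / l_1 = 0.7431 / 0.44 = 1.688864… → 1.689

1.689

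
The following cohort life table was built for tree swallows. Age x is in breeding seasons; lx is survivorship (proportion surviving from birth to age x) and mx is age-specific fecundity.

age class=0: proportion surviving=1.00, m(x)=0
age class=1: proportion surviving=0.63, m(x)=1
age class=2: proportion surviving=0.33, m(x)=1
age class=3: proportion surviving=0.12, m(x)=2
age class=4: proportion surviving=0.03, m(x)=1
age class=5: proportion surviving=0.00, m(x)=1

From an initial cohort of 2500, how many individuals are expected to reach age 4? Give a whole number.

75

Expected survivors = N0 · l_4 = 2500 × 0.03 = 75 → 75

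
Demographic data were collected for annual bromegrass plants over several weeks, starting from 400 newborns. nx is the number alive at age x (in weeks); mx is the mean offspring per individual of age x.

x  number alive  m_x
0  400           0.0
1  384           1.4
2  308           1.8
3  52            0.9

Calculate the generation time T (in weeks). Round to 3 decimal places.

1.569

lx = nx/n0 = nx/400: 1, 0.96, 0.77, 0.13
lx·mx: 0, 1.344, 1.386, 0.117 → R0 = 2.847
x·lx·mx: 0, 1.344, 2.772, 0.351 → Σ = 4.467
T = 4.467 / 2.847 = 1.56902… → 1.569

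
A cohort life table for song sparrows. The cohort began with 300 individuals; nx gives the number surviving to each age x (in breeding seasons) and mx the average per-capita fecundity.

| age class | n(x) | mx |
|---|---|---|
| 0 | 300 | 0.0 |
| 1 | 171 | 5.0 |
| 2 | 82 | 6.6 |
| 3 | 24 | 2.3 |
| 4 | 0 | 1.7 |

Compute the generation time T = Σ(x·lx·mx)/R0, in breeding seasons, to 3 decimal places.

lx = nx/n0 = nx/300: 1, 0.57, 0.27333…, 0.08, 0
lx·mx: 0, 2.85, 1.804…, 0.184, 0 → R0 = 4.838…
x·lx·mx: 0, 2.85, 3.608…, 0.552, 0 → Σ = 7.01…
T = 7.01… / 4.838… = 1.448946… → 1.449

1.449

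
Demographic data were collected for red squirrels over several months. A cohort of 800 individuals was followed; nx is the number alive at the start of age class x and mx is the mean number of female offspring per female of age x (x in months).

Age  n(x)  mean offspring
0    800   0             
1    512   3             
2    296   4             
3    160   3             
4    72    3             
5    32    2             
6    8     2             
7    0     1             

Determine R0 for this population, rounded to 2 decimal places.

lx = nx/n0 = nx/800: 1, 0.64, 0.37, 0.2, 0.09, 0.04, 0.01, 0
lx·mx by age: 0, 1.92, 1.48, 0.6, 0.27, 0.08, 0.02, 0
R0 = Σ lx·mx = 4.37 → 4.37

4.37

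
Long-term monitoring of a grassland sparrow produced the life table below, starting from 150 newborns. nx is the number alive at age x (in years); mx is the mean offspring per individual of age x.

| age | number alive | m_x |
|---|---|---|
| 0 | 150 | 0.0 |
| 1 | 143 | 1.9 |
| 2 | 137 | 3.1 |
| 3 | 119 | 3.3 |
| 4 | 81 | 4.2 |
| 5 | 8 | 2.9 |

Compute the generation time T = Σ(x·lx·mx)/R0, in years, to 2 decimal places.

2.60

lx = nx/n0 = nx/150: 1, 0.95333…, 0.91333…, 0.79333…, 0.54, 0.05333…
lx·mx: 0, 1.811333…, 2.831333…, 2.618…, 2.268, 0.154667… → R0 = 9.683333…
x·lx·mx: 0, 1.811333…, 5.662667…, 7.854…, 9.072, 0.773333… → Σ = 25.173333…
T = 25.173333… / 9.683333… = 2.599656… → 2.60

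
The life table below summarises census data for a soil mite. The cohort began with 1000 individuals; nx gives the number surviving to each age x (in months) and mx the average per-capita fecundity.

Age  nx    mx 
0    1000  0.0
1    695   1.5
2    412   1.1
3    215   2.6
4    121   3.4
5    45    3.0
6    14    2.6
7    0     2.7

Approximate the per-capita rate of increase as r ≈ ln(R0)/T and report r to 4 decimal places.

0.4149

lx = nx/n0 = nx/1000: 1, 0.695, 0.412, 0.215, 0.121, 0.045, 0.014, 0
R0 = Σ lx·mx = 0 + 1.0425 + 0.4532 + 0.559 + 0.4114 + 0.135 + 0.0364 + 0 = 2.6375
Σ x·lx·mx = 6.1649; T = 6.1649/2.6375 = 2.3374…
r ≈ ln(R0)/T = ln(2.6375)/2.3374… = 0.414918… → 0.4149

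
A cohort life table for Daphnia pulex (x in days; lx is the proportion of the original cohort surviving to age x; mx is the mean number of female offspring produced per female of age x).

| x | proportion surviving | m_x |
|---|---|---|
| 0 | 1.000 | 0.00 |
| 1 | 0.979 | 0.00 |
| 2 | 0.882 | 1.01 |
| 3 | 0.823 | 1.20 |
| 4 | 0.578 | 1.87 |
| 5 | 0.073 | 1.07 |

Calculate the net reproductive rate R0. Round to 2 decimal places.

lx·mx by age: 0, 0, 0.89082, 0.9876, 1.08086, 0.07811
R0 = Σ lx·mx = 3.03739 → 3.04

3.04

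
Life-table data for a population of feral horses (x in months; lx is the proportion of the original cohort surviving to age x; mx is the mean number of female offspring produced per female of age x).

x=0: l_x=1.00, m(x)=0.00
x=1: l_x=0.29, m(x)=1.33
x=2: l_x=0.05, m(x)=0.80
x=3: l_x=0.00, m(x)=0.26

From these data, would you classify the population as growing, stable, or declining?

declining

R0 = Σ lx·mx = 0 + 0.3857 + 0.04 + 0 = 0.4257
R0 < 1, so the population is declining.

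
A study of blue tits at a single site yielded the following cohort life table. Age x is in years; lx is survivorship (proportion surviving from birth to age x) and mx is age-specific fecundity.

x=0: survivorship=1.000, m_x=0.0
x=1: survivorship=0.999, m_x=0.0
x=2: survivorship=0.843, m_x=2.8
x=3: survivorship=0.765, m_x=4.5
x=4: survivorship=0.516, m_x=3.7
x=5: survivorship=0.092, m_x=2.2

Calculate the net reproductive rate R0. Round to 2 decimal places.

lx·mx by age: 0, 0, 2.3604, 3.4425, 1.9092, 0.2024
R0 = Σ lx·mx = 7.9145 → 7.91

7.91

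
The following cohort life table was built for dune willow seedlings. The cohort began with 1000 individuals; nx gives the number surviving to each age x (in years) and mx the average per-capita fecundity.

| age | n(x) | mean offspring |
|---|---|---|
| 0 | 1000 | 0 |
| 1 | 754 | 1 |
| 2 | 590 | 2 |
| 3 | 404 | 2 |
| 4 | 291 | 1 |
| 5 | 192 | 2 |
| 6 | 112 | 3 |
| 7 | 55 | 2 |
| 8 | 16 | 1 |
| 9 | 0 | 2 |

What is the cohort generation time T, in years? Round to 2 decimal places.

2.97

lx = nx/n0 = nx/1000: 1, 0.754, 0.59, 0.404, 0.291, 0.192, 0.112, 0.055, 0.016, 0
lx·mx: 0, 0.754, 1.18, 0.808, 0.291, 0.384, 0.336, 0.11, 0.016, 0 → R0 = 3.879
x·lx·mx: 0, 0.754, 2.36, 2.424, 1.164, 1.92, 2.016, 0.77, 0.128, 0 → Σ = 11.536
T = 11.536 / 3.879 = 2.973962… → 2.97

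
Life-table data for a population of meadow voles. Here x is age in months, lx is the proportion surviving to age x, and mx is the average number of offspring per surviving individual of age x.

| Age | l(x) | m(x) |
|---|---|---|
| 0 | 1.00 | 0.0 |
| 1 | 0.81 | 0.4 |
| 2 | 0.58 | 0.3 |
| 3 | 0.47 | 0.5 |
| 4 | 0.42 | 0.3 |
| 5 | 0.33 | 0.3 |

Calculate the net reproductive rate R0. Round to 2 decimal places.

0.96

lx·mx by age: 0, 0.324, 0.174, 0.235, 0.126, 0.099
R0 = Σ lx·mx = 0.958 → 0.96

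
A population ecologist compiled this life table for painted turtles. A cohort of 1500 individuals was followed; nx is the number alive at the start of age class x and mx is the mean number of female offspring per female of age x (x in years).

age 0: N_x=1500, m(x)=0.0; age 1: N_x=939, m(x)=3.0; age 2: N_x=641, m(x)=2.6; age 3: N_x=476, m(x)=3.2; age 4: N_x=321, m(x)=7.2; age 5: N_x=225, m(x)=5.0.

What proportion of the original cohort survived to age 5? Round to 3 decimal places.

0.150

l_5 = n_5/n_0 = 225/1500 = 0.15 → 0.150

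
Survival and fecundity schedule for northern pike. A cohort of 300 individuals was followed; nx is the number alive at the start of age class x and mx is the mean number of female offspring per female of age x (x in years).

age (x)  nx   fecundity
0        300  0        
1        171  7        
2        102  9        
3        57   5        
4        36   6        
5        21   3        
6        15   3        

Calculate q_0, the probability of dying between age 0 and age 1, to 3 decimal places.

0.430

lx = nx/n0 = nx/300: 1, 0.57, 0.34, 0.19, 0.12, 0.07, 0.05
q_0 = (l_0 − l_1) / l_0 = (1 − 0.57) / 1
     = 0.43 / 1 = 0.43 → 0.430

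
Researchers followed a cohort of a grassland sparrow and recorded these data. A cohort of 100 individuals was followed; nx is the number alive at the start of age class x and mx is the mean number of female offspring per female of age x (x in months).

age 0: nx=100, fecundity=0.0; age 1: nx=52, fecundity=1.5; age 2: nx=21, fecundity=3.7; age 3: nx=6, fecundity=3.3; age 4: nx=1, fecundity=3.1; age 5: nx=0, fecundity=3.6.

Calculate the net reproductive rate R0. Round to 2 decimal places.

1.79

lx = nx/n0 = nx/100: 1, 0.52, 0.21, 0.06, 0.01, 0
lx·mx by age: 0, 0.78, 0.777, 0.198, 0.031, 0
R0 = Σ lx·mx = 1.786 → 1.79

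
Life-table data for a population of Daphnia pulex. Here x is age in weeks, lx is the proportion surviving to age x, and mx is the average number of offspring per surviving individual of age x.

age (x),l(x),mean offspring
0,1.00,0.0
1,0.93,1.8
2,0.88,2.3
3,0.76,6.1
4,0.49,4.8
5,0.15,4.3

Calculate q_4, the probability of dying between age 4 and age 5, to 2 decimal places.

q_4 = (l_4 − l_5) / l_4 = (0.49 − 0.15) / 0.49
     = 0.34 / 0.49 = 0.693878… → 0.69

0.69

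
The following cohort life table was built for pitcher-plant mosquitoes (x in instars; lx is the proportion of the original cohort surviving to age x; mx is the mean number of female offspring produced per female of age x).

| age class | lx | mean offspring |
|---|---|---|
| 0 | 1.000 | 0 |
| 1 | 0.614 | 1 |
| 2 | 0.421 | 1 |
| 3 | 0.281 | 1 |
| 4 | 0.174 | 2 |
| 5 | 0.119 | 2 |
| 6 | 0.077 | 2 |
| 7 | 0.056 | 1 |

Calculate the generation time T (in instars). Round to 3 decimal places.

2.934

lx·mx: 0, 0.614, 0.421, 0.281, 0.348, 0.238, 0.154, 0.056 → R0 = 2.112
x·lx·mx: 0, 0.614, 0.842, 0.843, 1.392, 1.19, 0.924, 0.392 → Σ = 6.197
T = 6.197 / 2.112 = 2.934186… → 2.934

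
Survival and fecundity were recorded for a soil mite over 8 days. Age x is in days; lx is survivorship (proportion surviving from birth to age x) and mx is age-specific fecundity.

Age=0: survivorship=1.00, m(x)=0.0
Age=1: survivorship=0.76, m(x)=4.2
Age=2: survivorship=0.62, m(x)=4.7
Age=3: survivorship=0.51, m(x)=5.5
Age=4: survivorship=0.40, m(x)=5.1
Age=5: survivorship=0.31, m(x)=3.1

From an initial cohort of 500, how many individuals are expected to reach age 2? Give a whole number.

Expected survivors = N0 · l_2 = 500 × 0.62 = 310 → 310

310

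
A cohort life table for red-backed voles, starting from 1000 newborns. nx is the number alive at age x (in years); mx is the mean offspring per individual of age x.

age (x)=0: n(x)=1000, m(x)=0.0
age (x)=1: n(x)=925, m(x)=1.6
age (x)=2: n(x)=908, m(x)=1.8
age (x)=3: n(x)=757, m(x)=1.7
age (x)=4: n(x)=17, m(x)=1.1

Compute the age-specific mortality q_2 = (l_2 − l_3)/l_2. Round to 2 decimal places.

lx = nx/n0 = nx/1000: 1, 0.925, 0.908, 0.757, 0.017
q_2 = (l_2 − l_3) / l_2 = (0.908 − 0.757) / 0.908
     = 0.151 / 0.908 = 0.1663… → 0.17

0.17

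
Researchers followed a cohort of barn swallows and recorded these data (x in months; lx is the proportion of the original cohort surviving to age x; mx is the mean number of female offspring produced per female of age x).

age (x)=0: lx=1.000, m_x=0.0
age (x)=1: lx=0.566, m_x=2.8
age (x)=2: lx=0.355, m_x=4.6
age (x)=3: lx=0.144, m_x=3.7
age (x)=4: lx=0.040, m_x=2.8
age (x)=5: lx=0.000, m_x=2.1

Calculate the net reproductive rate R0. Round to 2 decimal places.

3.86

lx·mx by age: 0, 1.5848, 1.633, 0.5328, 0.112, 0
R0 = Σ lx·mx = 3.8626 → 3.86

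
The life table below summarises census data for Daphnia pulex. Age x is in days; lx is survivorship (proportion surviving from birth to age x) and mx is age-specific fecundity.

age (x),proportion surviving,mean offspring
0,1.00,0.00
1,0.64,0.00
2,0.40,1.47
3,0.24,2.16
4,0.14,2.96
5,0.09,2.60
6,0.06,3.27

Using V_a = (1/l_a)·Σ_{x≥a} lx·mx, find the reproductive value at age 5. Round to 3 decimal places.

lx·mx for x ≥ 5: 0.234, 0.1962 → sum = 0.4302
V_5 = 0.4302 / l_5 = 0.4302 / 0.09 = 4.78 → 4.780

4.780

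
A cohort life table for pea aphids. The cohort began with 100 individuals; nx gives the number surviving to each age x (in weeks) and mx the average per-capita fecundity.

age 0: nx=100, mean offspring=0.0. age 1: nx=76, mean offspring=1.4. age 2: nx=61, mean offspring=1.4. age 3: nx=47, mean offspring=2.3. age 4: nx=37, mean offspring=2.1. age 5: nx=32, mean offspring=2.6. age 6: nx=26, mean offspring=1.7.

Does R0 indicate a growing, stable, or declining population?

growing

lx = nx/n0 = nx/100: 1, 0.76, 0.61, 0.47, 0.37, 0.32, 0.26
R0 = Σ lx·mx = 0 + 1.064 + 0.854 + 1.081 + 0.777 + 0.832 + 0.442 = 5.05
R0 > 1, so the population is growing.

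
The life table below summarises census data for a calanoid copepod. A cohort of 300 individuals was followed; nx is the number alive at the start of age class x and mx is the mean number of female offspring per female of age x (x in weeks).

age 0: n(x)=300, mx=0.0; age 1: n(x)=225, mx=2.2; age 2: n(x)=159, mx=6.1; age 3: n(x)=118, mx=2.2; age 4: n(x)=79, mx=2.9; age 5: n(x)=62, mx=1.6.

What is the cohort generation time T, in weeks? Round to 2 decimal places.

2.25

lx = nx/n0 = nx/300: 1, 0.75, 0.53, 0.39333…, 0.26333…, 0.20667…
lx·mx: 0, 1.65, 3.233, 0.865333…, 0.763667…, 0.330667… → R0 = 6.842667…
x·lx·mx: 0, 1.65, 6.466, 2.596…, 3.054667…, 1.653333… → Σ = 15.42…
T = 15.42… / 6.842667… = 2.253507… → 2.25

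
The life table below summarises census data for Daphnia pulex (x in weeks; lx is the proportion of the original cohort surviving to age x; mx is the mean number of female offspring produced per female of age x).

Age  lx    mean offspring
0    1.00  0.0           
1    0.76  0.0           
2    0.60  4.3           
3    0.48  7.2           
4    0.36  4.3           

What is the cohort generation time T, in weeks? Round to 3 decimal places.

lx·mx: 0, 0, 2.58, 3.456, 1.548 → R0 = 7.584
x·lx·mx: 0, 0, 5.16, 10.368, 6.192 → Σ = 21.72
T = 21.72 / 7.584 = 2.863924… → 2.864

2.864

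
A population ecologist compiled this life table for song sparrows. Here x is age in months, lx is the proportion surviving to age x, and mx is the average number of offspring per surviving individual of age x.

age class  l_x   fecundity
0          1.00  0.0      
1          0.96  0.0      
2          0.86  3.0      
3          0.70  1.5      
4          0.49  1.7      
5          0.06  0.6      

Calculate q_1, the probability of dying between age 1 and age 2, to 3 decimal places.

q_1 = (l_1 − l_2) / l_1 = (0.96 − 0.86) / 0.96
     = 0.1 / 0.96 = 0.104167… → 0.104

0.104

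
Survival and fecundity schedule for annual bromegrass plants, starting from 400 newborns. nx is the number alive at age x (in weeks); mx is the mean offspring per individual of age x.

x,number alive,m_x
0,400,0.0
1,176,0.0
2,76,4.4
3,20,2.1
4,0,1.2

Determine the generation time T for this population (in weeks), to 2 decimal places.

lx = nx/n0 = nx/400: 1, 0.44, 0.19, 0.05, 0
lx·mx: 0, 0, 0.836, 0.105, 0 → R0 = 0.941
x·lx·mx: 0, 0, 1.672, 0.315, 0 → Σ = 1.987
T = 1.987 / 0.941 = 2.111583… → 2.11

2.11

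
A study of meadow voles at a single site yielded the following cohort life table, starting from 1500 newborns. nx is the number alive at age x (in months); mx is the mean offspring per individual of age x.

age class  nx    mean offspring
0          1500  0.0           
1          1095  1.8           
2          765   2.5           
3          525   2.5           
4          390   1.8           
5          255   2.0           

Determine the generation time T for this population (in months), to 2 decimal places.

2.36

lx = nx/n0 = nx/1500: 1, 0.73, 0.51, 0.35, 0.26, 0.17
lx·mx: 0, 1.314, 1.275, 0.875, 0.468, 0.34 → R0 = 4.272
x·lx·mx: 0, 1.314, 2.55, 2.625, 1.872, 1.7 → Σ = 10.061
T = 10.061 / 4.272 = 2.355103… → 2.36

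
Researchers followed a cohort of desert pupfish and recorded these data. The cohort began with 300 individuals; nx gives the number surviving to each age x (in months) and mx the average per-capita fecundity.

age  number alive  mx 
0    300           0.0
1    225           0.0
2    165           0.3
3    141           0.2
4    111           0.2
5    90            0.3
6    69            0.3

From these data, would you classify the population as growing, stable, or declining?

lx = nx/n0 = nx/300: 1, 0.75, 0.55, 0.47, 0.37, 0.3, 0.23
R0 = Σ lx·mx = 0 + 0 + 0.165 + 0.094 + 0.074 + 0.09 + 0.069 = 0.492
R0 < 1, so the population is declining.

declining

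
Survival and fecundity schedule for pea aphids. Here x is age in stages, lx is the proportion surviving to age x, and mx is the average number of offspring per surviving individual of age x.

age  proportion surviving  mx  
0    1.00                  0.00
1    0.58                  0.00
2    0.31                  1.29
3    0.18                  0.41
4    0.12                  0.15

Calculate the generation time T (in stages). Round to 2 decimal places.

2.22

lx·mx: 0, 0, 0.3999, 0.0738, 0.018 → R0 = 0.4917
x·lx·mx: 0, 0, 0.7998, 0.2214, 0.072 → Σ = 1.0932
T = 1.0932 / 0.4917 = 2.223307… → 2.22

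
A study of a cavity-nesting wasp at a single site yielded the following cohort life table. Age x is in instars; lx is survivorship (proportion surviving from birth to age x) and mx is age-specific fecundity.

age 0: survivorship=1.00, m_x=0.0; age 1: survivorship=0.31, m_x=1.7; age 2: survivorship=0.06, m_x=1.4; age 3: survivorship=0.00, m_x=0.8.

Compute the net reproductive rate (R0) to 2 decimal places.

lx·mx by age: 0, 0.527, 0.084, 0
R0 = Σ lx·mx = 0.611 → 0.61

0.61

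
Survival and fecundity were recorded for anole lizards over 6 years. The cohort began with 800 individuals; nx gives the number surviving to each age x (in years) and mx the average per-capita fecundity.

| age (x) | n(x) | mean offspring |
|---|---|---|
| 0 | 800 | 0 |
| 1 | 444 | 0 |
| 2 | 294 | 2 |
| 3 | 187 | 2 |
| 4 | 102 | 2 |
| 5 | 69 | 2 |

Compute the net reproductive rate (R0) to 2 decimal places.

1.63

lx = nx/n0 = nx/800: 1, 0.555, 0.3675, 0.23375, 0.1275, 0.08625
lx·mx by age: 0, 0, 0.735, 0.4675, 0.255, 0.1725
R0 = Σ lx·mx = 1.63 → 1.63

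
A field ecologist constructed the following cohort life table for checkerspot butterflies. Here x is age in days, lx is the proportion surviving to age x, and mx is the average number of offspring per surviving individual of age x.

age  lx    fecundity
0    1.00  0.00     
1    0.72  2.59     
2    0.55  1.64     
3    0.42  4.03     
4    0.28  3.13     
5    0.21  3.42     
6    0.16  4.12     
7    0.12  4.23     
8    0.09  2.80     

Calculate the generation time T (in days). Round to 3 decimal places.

lx·mx: 0, 1.8648, 0.902, 1.6926, 0.8764, 0.7182, 0.6592, 0.5076, 0.252 → R0 = 7.4728
x·lx·mx: 0, 1.8648, 1.804, 5.0778, 3.5056, 3.591, 3.9552, 3.5532, 2.016 → Σ = 25.3676
T = 25.3676 / 7.4728 = 3.394658… → 3.395

3.395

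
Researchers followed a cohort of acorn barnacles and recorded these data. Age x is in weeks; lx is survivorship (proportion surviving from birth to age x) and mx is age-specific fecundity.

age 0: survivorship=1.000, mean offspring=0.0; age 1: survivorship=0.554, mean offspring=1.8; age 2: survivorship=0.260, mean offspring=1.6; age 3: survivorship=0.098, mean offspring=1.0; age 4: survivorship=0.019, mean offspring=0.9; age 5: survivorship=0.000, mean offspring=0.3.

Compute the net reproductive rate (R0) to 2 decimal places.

lx·mx by age: 0, 0.9972, 0.416, 0.098, 0.0171, 0
R0 = Σ lx·mx = 1.5283 → 1.53

1.53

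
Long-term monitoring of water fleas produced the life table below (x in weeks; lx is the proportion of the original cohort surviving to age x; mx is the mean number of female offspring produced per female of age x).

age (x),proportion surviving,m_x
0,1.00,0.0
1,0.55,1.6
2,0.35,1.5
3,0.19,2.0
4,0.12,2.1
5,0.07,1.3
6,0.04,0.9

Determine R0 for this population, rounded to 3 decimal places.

2.164

lx·mx by age: 0, 0.88, 0.525, 0.38, 0.252, 0.091, 0.036
R0 = Σ lx·mx = 2.164 → 2.164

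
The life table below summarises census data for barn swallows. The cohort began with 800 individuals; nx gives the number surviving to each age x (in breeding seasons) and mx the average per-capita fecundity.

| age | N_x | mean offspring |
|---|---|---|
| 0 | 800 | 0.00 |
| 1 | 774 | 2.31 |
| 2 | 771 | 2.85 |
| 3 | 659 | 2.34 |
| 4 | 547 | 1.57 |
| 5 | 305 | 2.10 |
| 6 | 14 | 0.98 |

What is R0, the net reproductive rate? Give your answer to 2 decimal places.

lx = nx/n0 = nx/800: 1, 0.9675, 0.96375, 0.82375, 0.68375, 0.38125, 0.0175
lx·mx by age: 0, 2.234925, 2.746688…, 1.927575…, 1.073488…, 0.800625…, 0.01715
R0 = Σ lx·mx = 8.80045… → 8.80

8.80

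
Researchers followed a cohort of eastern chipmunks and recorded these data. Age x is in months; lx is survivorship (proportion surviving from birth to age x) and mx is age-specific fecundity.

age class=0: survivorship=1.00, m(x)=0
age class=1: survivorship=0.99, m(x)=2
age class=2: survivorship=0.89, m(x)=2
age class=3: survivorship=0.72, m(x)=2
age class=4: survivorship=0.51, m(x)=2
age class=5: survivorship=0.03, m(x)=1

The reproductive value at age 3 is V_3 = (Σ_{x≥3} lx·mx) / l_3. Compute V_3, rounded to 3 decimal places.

3.458

lx·mx for x ≥ 3: 1.44, 1.02, 0.03 → sum = 2.49
V_3 = 2.49 / l_3 = 2.49 / 0.72 = 3.458333… → 3.458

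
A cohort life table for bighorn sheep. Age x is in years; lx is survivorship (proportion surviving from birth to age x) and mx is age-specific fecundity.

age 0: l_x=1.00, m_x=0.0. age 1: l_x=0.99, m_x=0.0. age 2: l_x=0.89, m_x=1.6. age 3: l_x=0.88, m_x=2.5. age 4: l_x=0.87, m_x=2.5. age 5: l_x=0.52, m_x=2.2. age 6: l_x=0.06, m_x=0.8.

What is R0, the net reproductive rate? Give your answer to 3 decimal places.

lx·mx by age: 0, 0, 1.424, 2.2, 2.175, 1.144, 0.048
R0 = Σ lx·mx = 6.991 → 6.991

6.991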